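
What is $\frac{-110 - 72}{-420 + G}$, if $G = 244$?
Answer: $\frac{91}{88} \approx 1.0341$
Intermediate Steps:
$\frac{-110 - 72}{-420 + G} = \frac{-110 - 72}{-420 + 244} = - \frac{182}{-176} = \left(-182\right) \left(- \frac{1}{176}\right) = \frac{91}{88}$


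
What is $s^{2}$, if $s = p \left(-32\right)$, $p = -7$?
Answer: $50176$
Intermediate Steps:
$s = 224$ ($s = \left(-7\right) \left(-32\right) = 224$)
$s^{2} = 224^{2} = 50176$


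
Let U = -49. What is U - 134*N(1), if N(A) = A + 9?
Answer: -1389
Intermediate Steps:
N(A) = 9 + A
U - 134*N(1) = -49 - 134*(9 + 1) = -49 - 134*10 = -49 - 1340 = -1389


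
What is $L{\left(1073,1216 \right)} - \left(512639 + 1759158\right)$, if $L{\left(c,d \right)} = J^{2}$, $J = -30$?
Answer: $-2270897$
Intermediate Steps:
$L{\left(c,d \right)} = 900$ ($L{\left(c,d \right)} = \left(-30\right)^{2} = 900$)
$L{\left(1073,1216 \right)} - \left(512639 + 1759158\right) = 900 - \left(512639 + 1759158\right) = 900 - 2271797 = -2270897$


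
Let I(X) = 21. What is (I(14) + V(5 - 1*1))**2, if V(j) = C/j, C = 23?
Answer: 11449/16 ≈ 715.56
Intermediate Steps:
V(j) = 23/j
(I(14) + V(5 - 1*1))**2 = (21 + 23/(5 - 1*1))**2 = (21 + 23/(5 - 1))**2 = (21 + 23/4)**2 = (107/4)**2 = 11449/16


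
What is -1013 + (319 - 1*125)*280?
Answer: 53307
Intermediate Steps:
-1013 + (319 - 1*125)*280 = -1013 + (319 - 125)*280 = -1013 + 194*280 = -1013 + 54320 = 53307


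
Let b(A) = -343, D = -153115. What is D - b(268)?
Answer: -152772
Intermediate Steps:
D - b(268) = -153115 - 1*(-343) = -153115 + 343 = -152772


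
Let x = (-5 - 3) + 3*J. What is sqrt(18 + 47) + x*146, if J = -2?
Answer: -2044 + sqrt(65) ≈ -2035.9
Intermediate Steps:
x = -14 (x = (-5 - 3) + 3*(-2) = -8 - 6 = -14)
sqrt(18 + 47) + x*146 = sqrt(18 + 47) - 14*146 = sqrt(65) - 2044 = -2044 + sqrt(65)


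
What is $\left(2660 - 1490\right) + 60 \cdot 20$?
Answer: $2370$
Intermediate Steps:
$\left(2660 - 1490\right) + 60 \cdot 20 = 1170 + 1200 = 2370$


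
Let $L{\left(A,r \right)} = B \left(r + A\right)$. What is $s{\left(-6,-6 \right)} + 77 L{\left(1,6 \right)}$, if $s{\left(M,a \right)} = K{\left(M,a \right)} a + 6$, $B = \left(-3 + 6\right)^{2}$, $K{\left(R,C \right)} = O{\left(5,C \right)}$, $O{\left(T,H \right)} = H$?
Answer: $4893$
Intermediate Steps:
$K{\left(R,C \right)} = C$
$B = 9$ ($B = 3^{2} = 9$)
$s{\left(M,a \right)} = 6 + a^{2}$ ($s{\left(M,a \right)} = a a + 6 = a^{2} + 6 = 6 + a^{2}$)
$L{\left(A,r \right)} = 9 A + 9 r$ ($L{\left(A,r \right)} = 9 \left(r + A\right) = 9 \left(A + r\right) = 9 A + 9 r$)
$s{\left(-6,-6 \right)} + 77 L{\left(1,6 \right)} = \left(6 + \left(-6\right)^{2}\right) + 77 \left(9 \cdot 1 + 9 \cdot 6\right) = \left(6 + 36\right) + 77 \left(9 + 54\right) = 42 + 77 \cdot 63 = 42 + 4851 = 4893$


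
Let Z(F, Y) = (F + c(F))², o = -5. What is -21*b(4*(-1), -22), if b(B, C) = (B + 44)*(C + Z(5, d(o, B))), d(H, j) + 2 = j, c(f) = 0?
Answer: -2520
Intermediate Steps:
d(H, j) = -2 + j
Z(F, Y) = F² (Z(F, Y) = (F + 0)² = F²)
b(B, C) = (25 + C)*(44 + B) (b(B, C) = (B + 44)*(C + 5²) = (44 + B)*(C + 25) = (44 + B)*(25 + C) = (25 + C)*(44 + B))
-21*b(4*(-1), -22) = -21*(1100 + 25*(4*(-1)) + 44*(-22) + (4*(-1))*(-22)) = -21*(1100 + 25*(-4) - 968 - 4*(-22)) = -21*(1100 - 100 - 968 + 88) = -21*120 = -2520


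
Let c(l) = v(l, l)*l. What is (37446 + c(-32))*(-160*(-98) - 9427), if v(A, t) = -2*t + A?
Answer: 227746766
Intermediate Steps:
v(A, t) = A - 2*t
c(l) = -l² (c(l) = (l - 2*l)*l = (-l)*l = -l²)
(37446 + c(-32))*(-160*(-98) - 9427) = (37446 - 1*(-32)²)*(-160*(-98) - 9427) = (37446 - 1*1024)*(15680 - 9427) = (37446 - 1024)*6253 = 36422*6253 = 227746766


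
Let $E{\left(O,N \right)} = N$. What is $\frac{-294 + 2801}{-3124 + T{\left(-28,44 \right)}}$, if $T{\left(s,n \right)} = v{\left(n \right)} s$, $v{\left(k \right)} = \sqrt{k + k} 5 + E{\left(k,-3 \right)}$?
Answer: $- \frac{47633}{46980} + \frac{17549 \sqrt{22}}{187920} \approx -0.57588$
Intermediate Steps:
$v{\left(k \right)} = -3 + 5 \sqrt{2} \sqrt{k}$ ($v{\left(k \right)} = \sqrt{k + k} 5 - 3 = \sqrt{2 k} 5 - 3 = \sqrt{2} \sqrt{k} 5 - 3 = 5 \sqrt{2} \sqrt{k} - 3 = -3 + 5 \sqrt{2} \sqrt{k}$)
$T{\left(s,n \right)} = s \left(-3 + 5 \sqrt{2} \sqrt{n}\right)$ ($T{\left(s,n \right)} = \left(-3 + 5 \sqrt{2} \sqrt{n}\right) s = s \left(-3 + 5 \sqrt{2} \sqrt{n}\right)$)
$\frac{-294 + 2801}{-3124 + T{\left(-28,44 \right)}} = \frac{-294 + 2801}{-3124 - 28 \left(-3 + 5 \sqrt{2} \sqrt{44}\right)} = \frac{2507}{-3124 - 28 \left(-3 + 5 \sqrt{2} \cdot 2 \sqrt{11}\right)} = \frac{2507}{-3124 - 28 \left(-3 + 10 \sqrt{22}\right)} = \frac{2507}{-3124 + \left(84 - 280 \sqrt{22}\right)} = \frac{2507}{-3040 - 280 \sqrt{22}}$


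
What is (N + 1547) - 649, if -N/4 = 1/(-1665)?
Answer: 1495174/1665 ≈ 898.00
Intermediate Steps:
N = 4/1665 (N = -4/(-1665) = -4*(-1/1665) = 4/1665 ≈ 0.0024024)
(N + 1547) - 649 = (4/1665 + 1547) - 649 = 2575759/1665 - 649 = 1495174/1665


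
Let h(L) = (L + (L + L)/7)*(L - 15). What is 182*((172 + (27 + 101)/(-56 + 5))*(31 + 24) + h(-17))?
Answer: 93018536/51 ≈ 1.8239e+6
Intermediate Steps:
h(L) = 9*L*(-15 + L)/7 (h(L) = (L + (2*L)*(⅐))*(-15 + L) = (L + 2*L/7)*(-15 + L) = (9*L/7)*(-15 + L) = 9*L*(-15 + L)/7)
182*((172 + (27 + 101)/(-56 + 5))*(31 + 24) + h(-17)) = 182*((172 + (27 + 101)/(-56 + 5))*(31 + 24) + (9/7)*(-17)*(-15 - 17)) = 182*((172 + 128/(-51))*55 + (9/7)*(-17)*(-32)) = 182*((172 + 128*(-1/51))*55 + 4896/7) = 182*((172 - 128/51)*55 + 4896/7) = 182*((8644/51)*55 + 4896/7) = 182*(475420/51 + 4896/7) = 182*(3577636/357) = 93018536/51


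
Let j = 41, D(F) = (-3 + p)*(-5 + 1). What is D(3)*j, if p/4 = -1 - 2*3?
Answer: 5084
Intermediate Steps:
p = -28 (p = 4*(-1 - 2*3) = 4*(-1 - 6) = 4*(-7) = -28)
D(F) = 124 (D(F) = (-3 - 28)*(-5 + 1) = -31*(-4) = 124)
D(3)*j = 124*41 = 5084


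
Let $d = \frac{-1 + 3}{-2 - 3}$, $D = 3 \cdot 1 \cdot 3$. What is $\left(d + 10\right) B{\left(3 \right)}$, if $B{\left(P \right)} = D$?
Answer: $\frac{432}{5} \approx 86.4$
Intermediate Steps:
$D = 9$ ($D = 3 \cdot 3 = 9$)
$B{\left(P \right)} = 9$
$d = - \frac{2}{5}$ ($d = \frac{2}{-5} = 2 \left(- \frac{1}{5}\right) = - \frac{2}{5} \approx -0.4$)
$\left(d + 10\right) B{\left(3 \right)} = \left(- \frac{2}{5} + 10\right) 9 = \frac{48}{5} \cdot 9 = \frac{432}{5}$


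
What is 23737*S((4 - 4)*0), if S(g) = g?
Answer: 0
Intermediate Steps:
23737*S((4 - 4)*0) = 23737*((4 - 4)*0) = 23737*(0*0) = 23737*0 = 0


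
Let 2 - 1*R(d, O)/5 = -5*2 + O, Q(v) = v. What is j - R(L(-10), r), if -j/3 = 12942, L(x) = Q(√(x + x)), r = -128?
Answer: -39526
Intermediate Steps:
L(x) = √2*√x (L(x) = √(x + x) = √(2*x) = √2*√x)
R(d, O) = 60 - 5*O (R(d, O) = 10 - 5*(-5*2 + O) = 10 - 5*(-10 + O) = 10 + (50 - 5*O) = 60 - 5*O)
j = -38826 (j = -3*12942 = -38826)
j - R(L(-10), r) = -38826 - (60 - 5*(-128)) = -38826 - (60 + 640) = -38826 - 1*700 = -38826 - 700 = -39526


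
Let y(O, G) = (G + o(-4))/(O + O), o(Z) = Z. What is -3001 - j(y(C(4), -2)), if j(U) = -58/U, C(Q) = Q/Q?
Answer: -9061/3 ≈ -3020.3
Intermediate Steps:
C(Q) = 1
y(O, G) = (-4 + G)/(2*O) (y(O, G) = (G - 4)/(O + O) = (-4 + G)/((2*O)) = (-4 + G)*(1/(2*O)) = (-4 + G)/(2*O))
-3001 - j(y(C(4), -2)) = -3001 - (-58)/((½)*(-4 - 2)/1) = -3001 - (-58)/((½)*1*(-6)) = -3001 - (-58)/(-3) = -3001 - (-58)*(-1)/3 = -3001 - 1*58/3 = -3001 - 58/3 = -9061/3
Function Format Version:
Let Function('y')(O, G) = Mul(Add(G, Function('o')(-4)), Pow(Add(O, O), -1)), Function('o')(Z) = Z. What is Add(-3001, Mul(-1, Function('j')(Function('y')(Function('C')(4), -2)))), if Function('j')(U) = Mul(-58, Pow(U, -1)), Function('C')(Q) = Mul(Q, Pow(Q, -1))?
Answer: Rational(-9061, 3) ≈ -3020.3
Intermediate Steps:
Function('C')(Q) = 1
Function('y')(O, G) = Mul(Rational(1, 2), Pow(O, -1), Add(-4, G)) (Function('y')(O, G) = Mul(Add(G, -4), Pow(Add(O, O), -1)) = Mul(Add(-4, G), Pow(Mul(2, O), -1)) = Mul(Add(-4, G), Mul(Rational(1, 2), Pow(O, -1))) = Mul(Rational(1, 2), Pow(O, -1), Add(-4, G)))
Add(-3001, Mul(-1, Function('j')(Function('y')(Function('C')(4), -2)))) = Add(-3001, Mul(-1, Mul(-58, Pow(Mul(Rational(1, 2), Pow(1, -1), Add(-4, -2)), -1)))) = Add(-3001, Mul(-1, Mul(-58, Pow(Mul(Rational(1, 2), 1, -6), -1)))) = Add(-3001, Mul(-1, Mul(-58, Pow(-3, -1)))) = Add(-3001, Mul(-1, Mul(-58, Rational(-1, 3)))) = Add(-3001, Mul(-1, Rational(58, 3))) = Add(-3001, Rational(-58, 3)) = Rational(-9061, 3)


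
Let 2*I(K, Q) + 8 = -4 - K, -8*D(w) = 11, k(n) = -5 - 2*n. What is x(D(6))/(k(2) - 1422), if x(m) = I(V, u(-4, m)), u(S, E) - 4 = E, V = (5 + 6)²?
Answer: 133/2862 ≈ 0.046471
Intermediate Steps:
V = 121 (V = 11² = 121)
u(S, E) = 4 + E
D(w) = -11/8 (D(w) = -⅛*11 = -11/8)
I(K, Q) = -6 - K/2 (I(K, Q) = -4 + (-4 - K)/2 = -4 + (-2 - K/2) = -6 - K/2)
x(m) = -133/2 (x(m) = -6 - ½*121 = -6 - 121/2 = -133/2)
x(D(6))/(k(2) - 1422) = -133/(2*((-5 - 2*2) - 1422)) = -133/(2*((-5 - 4) - 1422)) = -133/(2*(-9 - 1422)) = -133/2/(-1431) = -133/2*(-1/1431) = 133/2862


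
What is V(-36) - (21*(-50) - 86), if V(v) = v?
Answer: 1100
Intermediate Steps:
V(-36) - (21*(-50) - 86) = -36 - (21*(-50) - 86) = -36 - (-1050 - 86) = -36 - 1*(-1136) = -36 + 1136 = 1100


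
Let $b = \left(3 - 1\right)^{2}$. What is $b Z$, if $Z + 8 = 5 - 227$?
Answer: $-920$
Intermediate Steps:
$Z = -230$ ($Z = -8 + \left(5 - 227\right) = -8 - 222 = -230$)
$b = 4$ ($b = 2^{2} = 4$)
$b Z = 4 \left(-230\right) = -920$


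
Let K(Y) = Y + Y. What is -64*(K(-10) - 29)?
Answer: 3136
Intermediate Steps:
K(Y) = 2*Y
-64*(K(-10) - 29) = -64*(2*(-10) - 29) = -64*(-20 - 29) = -64*(-49) = 3136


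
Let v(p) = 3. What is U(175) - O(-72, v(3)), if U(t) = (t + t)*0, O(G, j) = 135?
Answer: -135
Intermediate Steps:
U(t) = 0 (U(t) = (2*t)*0 = 0)
U(175) - O(-72, v(3)) = 0 - 1*135 = 0 - 135 = -135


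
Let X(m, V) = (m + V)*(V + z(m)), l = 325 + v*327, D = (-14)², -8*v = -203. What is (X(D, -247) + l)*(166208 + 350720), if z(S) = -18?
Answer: 11443558216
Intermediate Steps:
v = 203/8 (v = -⅛*(-203) = 203/8 ≈ 25.375)
D = 196
l = 68981/8 (l = 325 + (203/8)*327 = 325 + 66381/8 = 68981/8 ≈ 8622.6)
X(m, V) = (-18 + V)*(V + m) (X(m, V) = (m + V)*(V - 18) = (V + m)*(-18 + V) = (-18 + V)*(V + m))
(X(D, -247) + l)*(166208 + 350720) = (((-247)² - 18*(-247) - 18*196 - 247*196) + 68981/8)*(166208 + 350720) = ((61009 + 4446 - 3528 - 48412) + 68981/8)*516928 = (13515 + 68981/8)*516928 = (177101/8)*516928 = 11443558216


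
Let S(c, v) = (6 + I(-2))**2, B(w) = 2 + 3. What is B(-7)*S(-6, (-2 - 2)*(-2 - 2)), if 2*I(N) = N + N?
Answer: 80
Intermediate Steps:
I(N) = N (I(N) = (N + N)/2 = (2*N)/2 = N)
B(w) = 5
S(c, v) = 16 (S(c, v) = (6 - 2)**2 = 4**2 = 16)
B(-7)*S(-6, (-2 - 2)*(-2 - 2)) = 5*16 = 80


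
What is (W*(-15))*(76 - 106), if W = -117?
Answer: -52650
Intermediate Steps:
(W*(-15))*(76 - 106) = (-117*(-15))*(76 - 106) = 1755*(-30) = -52650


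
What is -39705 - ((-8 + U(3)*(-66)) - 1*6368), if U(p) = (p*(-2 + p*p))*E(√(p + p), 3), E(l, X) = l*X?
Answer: -33329 + 4158*√6 ≈ -23144.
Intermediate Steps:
E(l, X) = X*l
U(p) = 3*√2*p^(3/2)*(-2 + p²) (U(p) = (p*(-2 + p*p))*(3*√(p + p)) = (p*(-2 + p²))*(3*√(2*p)) = (p*(-2 + p²))*(3*(√2*√p)) = (p*(-2 + p²))*(3*√2*√p) = 3*√2*p^(3/2)*(-2 + p²))
-39705 - ((-8 + U(3)*(-66)) - 1*6368) = -39705 - ((-8 + (3*√2*3^(3/2)*(-2 + 3²))*(-66)) - 1*6368) = -39705 - ((-8 + (3*√2*(3*√3)*(-2 + 9))*(-66)) - 6368) = -39705 - ((-8 + (3*√2*(3*√3)*7)*(-66)) - 6368) = -39705 - ((-8 + (63*√6)*(-66)) - 6368) = -39705 - ((-8 - 4158*√6) - 6368) = -39705 - (-6376 - 4158*√6) = -39705 + (6376 + 4158*√6) = -33329 + 4158*√6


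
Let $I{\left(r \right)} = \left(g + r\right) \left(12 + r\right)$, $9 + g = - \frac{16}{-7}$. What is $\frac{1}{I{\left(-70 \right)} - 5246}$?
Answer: $- \frac{7}{5576} \approx -0.0012554$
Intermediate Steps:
$g = - \frac{47}{7}$ ($g = -9 - \frac{16}{-7} = -9 - - \frac{16}{7} = -9 + \frac{16}{7} = - \frac{47}{7} \approx -6.7143$)
$I{\left(r \right)} = \left(12 + r\right) \left(- \frac{47}{7} + r\right)$ ($I{\left(r \right)} = \left(- \frac{47}{7} + r\right) \left(12 + r\right) = \left(12 + r\right) \left(- \frac{47}{7} + r\right)$)
$\frac{1}{I{\left(-70 \right)} - 5246} = \frac{1}{\left(- \frac{564}{7} + \left(-70\right)^{2} + \frac{37}{7} \left(-70\right)\right) - 5246} = \frac{1}{\left(- \frac{564}{7} + 4900 - 370\right) - 5246} = \frac{1}{\frac{31146}{7} - 5246} = \frac{1}{- \frac{5576}{7}} = - \frac{7}{5576}$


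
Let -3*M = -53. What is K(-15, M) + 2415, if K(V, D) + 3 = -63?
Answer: 2349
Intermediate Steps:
M = 53/3 (M = -1/3*(-53) = 53/3 ≈ 17.667)
K(V, D) = -66 (K(V, D) = -3 - 63 = -66)
K(-15, M) + 2415 = -66 + 2415 = 2349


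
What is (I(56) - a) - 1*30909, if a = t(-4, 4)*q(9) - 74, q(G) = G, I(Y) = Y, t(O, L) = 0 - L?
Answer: -30743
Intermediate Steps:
t(O, L) = -L
a = -110 (a = -1*4*9 - 74 = -4*9 - 74 = -36 - 74 = -110)
(I(56) - a) - 1*30909 = (56 - 1*(-110)) - 1*30909 = (56 + 110) - 30909 = 166 - 30909 = -30743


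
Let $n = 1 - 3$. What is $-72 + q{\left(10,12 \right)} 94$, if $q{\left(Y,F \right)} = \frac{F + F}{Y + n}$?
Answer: $210$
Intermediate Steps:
$n = -2$
$q{\left(Y,F \right)} = \frac{2 F}{-2 + Y}$ ($q{\left(Y,F \right)} = \frac{F + F}{Y - 2} = \frac{2 F}{-2 + Y}$)
$-72 + q{\left(10,12 \right)} 94 = -72 + 2 \cdot 12 \frac{1}{-2 + 10} \cdot 94 = -72 + 2 \cdot 12 \cdot \frac{1}{8} \cdot 94 = -72 + 3 \cdot 94 = -72 + 282 = 210$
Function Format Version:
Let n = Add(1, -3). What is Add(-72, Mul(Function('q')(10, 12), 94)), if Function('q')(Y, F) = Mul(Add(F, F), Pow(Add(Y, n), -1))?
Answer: 210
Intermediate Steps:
n = -2
Function('q')(Y, F) = Mul(2, F, Pow(Add(-2, Y), -1)) (Function('q')(Y, F) = Mul(Add(F, F), Pow(Add(Y, -2), -1)) = Mul(Mul(2, F), Pow(Add(-2, Y), -1)) = Mul(2, F, Pow(Add(-2, Y), -1)))
Add(-72, Mul(Function('q')(10, 12), 94)) = Add(-72, Mul(Mul(2, 12, Pow(Add(-2, 10), -1)), 94)) = Add(-72, Mul(Mul(2, 12, Pow(8, -1)), 94)) = Add(-72, Mul(Mul(2, 12, Rational(1, 8)), 94)) = Add(-72, Mul(3, 94)) = Add(-72, 282) = 210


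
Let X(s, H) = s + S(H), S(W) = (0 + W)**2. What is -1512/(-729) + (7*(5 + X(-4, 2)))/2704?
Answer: 152369/73008 ≈ 2.0870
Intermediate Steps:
S(W) = W**2
X(s, H) = s + H**2
-1512/(-729) + (7*(5 + X(-4, 2)))/2704 = -1512/(-729) + (7*(5 + (-4 + 2**2)))/2704 = -1512*(-1/729) + (7*(5 + (-4 + 4)))*(1/2704) = 56/27 + (7*(5 + 0))*(1/2704) = 56/27 + (7*5)*(1/2704) = 56/27 + 35*(1/2704) = 56/27 + 35/2704 = 152369/73008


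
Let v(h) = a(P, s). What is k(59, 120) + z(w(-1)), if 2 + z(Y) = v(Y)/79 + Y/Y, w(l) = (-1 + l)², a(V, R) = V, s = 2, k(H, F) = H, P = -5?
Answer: 4577/79 ≈ 57.937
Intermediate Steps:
v(h) = -5
z(Y) = -84/79 (z(Y) = -2 + (-5/79 + Y/Y) = -2 + (-5*1/79 + 1) = -2 + (-5/79 + 1) = -2 + 74/79 = -84/79)
k(59, 120) + z(w(-1)) = 59 - 84/79 = 4577/79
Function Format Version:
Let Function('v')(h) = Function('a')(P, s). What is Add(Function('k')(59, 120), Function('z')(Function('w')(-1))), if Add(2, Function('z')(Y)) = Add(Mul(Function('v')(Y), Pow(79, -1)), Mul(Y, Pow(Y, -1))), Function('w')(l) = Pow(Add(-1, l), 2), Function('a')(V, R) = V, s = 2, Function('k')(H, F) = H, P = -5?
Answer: Rational(4577, 79) ≈ 57.937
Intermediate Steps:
Function('v')(h) = -5
Function('z')(Y) = Rational(-84, 79) (Function('z')(Y) = Add(-2, Add(Mul(-5, Pow(79, -1)), Mul(Y, Pow(Y, -1)))) = Add(-2, Add(Mul(-5, Rational(1, 79)), 1)) = Add(-2, Add(Rational(-5, 79), 1)) = Add(-2, Rational(74, 79)) = Rational(-84, 79))
Add(Function('k')(59, 120), Function('z')(Function('w')(-1))) = Add(59, Rational(-84, 79)) = Rational(4577, 79)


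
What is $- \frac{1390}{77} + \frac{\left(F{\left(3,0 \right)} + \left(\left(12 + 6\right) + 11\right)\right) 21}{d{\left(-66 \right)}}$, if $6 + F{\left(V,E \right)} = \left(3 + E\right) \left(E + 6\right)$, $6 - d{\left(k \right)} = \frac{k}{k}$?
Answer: $\frac{59347}{385} \approx 154.15$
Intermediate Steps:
$d{\left(k \right)} = 5$ ($d{\left(k \right)} = 6 - \frac{k}{k} = 6 - 1 = 5$)
$F{\left(V,E \right)} = -6 + \left(3 + E\right) \left(6 + E\right)$ ($F{\left(V,E \right)} = -6 + \left(3 + E\right) \left(E + 6\right) = -6 + \left(3 + E\right) \left(6 + E\right)$)
$- \frac{1390}{77} + \frac{\left(F{\left(3,0 \right)} + \left(\left(12 + 6\right) + 11\right)\right) 21}{d{\left(-66 \right)}} = - \frac{1390}{77} + \frac{\left(\left(12 + 0^{2} + 9 \cdot 0\right) + \left(\left(12 + 6\right) + 11\right)\right) 21}{5} = \left(-1390\right) \frac{1}{77} + \left(\left(12 + 0 + 0\right) + \left(18 + 11\right)\right) 21 \cdot \frac{1}{5} = - \frac{1390}{77} + \left(12 + 29\right) 21 \cdot \frac{1}{5} = - \frac{1390}{77} + 41 \cdot 21 \cdot \frac{1}{5} = - \frac{1390}{77} + 861 \cdot \frac{1}{5} = - \frac{1390}{77} + \frac{861}{5} = \frac{59347}{385}$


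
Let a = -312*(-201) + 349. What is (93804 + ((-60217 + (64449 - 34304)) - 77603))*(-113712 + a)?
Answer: 702580021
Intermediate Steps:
a = 63061 (a = 62712 + 349 = 63061)
(93804 + ((-60217 + (64449 - 34304)) - 77603))*(-113712 + a) = (93804 + ((-60217 + (64449 - 34304)) - 77603))*(-113712 + 63061) = (93804 + ((-60217 + 30145) - 77603))*(-50651) = (93804 + (-30072 - 77603))*(-50651) = (93804 - 107675)*(-50651) = -13871*(-50651) = 702580021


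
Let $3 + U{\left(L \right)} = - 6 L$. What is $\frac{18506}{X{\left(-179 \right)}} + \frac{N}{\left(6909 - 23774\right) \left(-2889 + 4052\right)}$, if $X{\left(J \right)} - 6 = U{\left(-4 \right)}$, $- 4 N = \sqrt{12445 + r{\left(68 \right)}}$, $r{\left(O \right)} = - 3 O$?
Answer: $\frac{18506}{27} + \frac{\sqrt{12241}}{78455980} \approx 685.41$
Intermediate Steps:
$U{\left(L \right)} = -3 - 6 L$
$N = - \frac{\sqrt{12241}}{4}$ ($N = - \frac{\sqrt{12445 - 204}}{4} = - \frac{\sqrt{12241}}{4} \approx -27.66$)
$X{\left(J \right)} = 27$ ($X{\left(J \right)} = 6 - -21 = 6 + \left(-3 + 24\right) = 6 + 21 = 27$)
$\frac{18506}{X{\left(-179 \right)}} + \frac{N}{\left(6909 - 23774\right) \left(-2889 + 4052\right)} = \frac{18506}{27} + \frac{\left(- \frac{1}{4}\right) \sqrt{12241}}{\left(6909 - 23774\right) \left(-2889 + 4052\right)} = 18506 \cdot \frac{1}{27} + \frac{\left(- \frac{1}{4}\right) \sqrt{12241}}{\left(-16865\right) 1163} = \frac{18506}{27} + \frac{\left(- \frac{1}{4}\right) \sqrt{12241}}{-19613995} = \frac{18506}{27} + - \frac{\sqrt{12241}}{4} \left(- \frac{1}{19613995}\right) = \frac{18506}{27} + \frac{\sqrt{12241}}{78455980}$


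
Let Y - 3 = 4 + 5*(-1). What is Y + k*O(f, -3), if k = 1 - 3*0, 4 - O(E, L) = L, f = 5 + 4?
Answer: 9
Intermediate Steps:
f = 9
O(E, L) = 4 - L
Y = 2 (Y = 3 + (4 + 5*(-1)) = 3 + (4 - 5) = 3 - 1 = 2)
k = 1 (k = 1 + 0 = 1)
Y + k*O(f, -3) = 2 + 1*(4 - 1*(-3)) = 2 + 1*(4 + 3) = 2 + 1*7 = 2 + 7 = 9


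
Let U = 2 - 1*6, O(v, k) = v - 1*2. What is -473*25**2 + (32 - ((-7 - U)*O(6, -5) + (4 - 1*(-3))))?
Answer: -295588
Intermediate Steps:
O(v, k) = -2 + v (O(v, k) = v - 2 = -2 + v)
U = -4 (U = 2 - 6 = -4)
-473*25**2 + (32 - ((-7 - U)*O(6, -5) + (4 - 1*(-3)))) = -473*25**2 + (32 - ((-7 - 1*(-4))*(-2 + 6) + (4 - 1*(-3)))) = -473*625 + (32 - ((-7 + 4)*4 + (4 + 3))) = -295625 + (32 - (-3*4 + 7)) = -295625 + (32 - (-12 + 7)) = -295625 + (32 - 1*(-5)) = -295625 + (32 + 5) = -295625 + 37 = -295588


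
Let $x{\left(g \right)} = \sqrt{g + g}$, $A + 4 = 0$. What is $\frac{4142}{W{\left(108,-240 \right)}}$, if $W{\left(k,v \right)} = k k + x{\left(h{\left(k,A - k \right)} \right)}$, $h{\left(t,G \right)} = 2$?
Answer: $\frac{109}{307} \approx 0.35505$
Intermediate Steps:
$A = -4$ ($A = -4 + 0 = -4$)
$x{\left(g \right)} = \sqrt{2} \sqrt{g}$ ($x{\left(g \right)} = \sqrt{2 g} = \sqrt{2} \sqrt{g}$)
$W{\left(k,v \right)} = 2 + k^{2}$ ($W{\left(k,v \right)} = k k + \sqrt{2} \sqrt{2} = k^{2} + 2 = 2 + k^{2}$)
$\frac{4142}{W{\left(108,-240 \right)}} = \frac{4142}{2 + 108^{2}} = \frac{4142}{2 + 11664} = \frac{4142}{11666} = 4142 \cdot \frac{1}{11666} = \frac{109}{307}$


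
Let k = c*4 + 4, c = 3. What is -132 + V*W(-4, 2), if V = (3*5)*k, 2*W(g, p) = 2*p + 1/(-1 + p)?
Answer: 468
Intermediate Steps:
k = 16 (k = 3*4 + 4 = 12 + 4 = 16)
W(g, p) = p + 1/(2*(-1 + p)) (W(g, p) = (2*p + 1/(-1 + p))/2 = (1/(-1 + p) + 2*p)/2 = p + 1/(2*(-1 + p)))
V = 240 (V = (3*5)*16 = 15*16 = 240)
-132 + V*W(-4, 2) = -132 + 240*((1/2 + 2**2 - 1*2)/(-1 + 2)) = -132 + 240*((1/2 + 4 - 2)/1) = -132 + 240*(1*(5/2)) = -132 + 240*(5/2) = -132 + 600 = 468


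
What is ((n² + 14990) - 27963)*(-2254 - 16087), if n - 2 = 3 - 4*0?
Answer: 237479268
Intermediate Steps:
n = 5 (n = 2 + (3 - 4*0) = 2 + (3 + 0) = 2 + 3 = 5)
((n² + 14990) - 27963)*(-2254 - 16087) = ((5² + 14990) - 27963)*(-2254 - 16087) = ((25 + 14990) - 27963)*(-18341) = (15015 - 27963)*(-18341) = -12948*(-18341) = 237479268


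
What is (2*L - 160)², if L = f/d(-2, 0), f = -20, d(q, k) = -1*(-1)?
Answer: 40000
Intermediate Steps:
d(q, k) = 1
L = -20 (L = -20/1 = -20*1 = -20)
(2*L - 160)² = (2*(-20) - 160)² = (-40 - 160)² = (-200)² = 40000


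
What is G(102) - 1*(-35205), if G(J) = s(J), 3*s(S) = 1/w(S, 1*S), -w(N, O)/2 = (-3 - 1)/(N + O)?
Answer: 70427/2 ≈ 35214.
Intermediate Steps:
w(N, O) = 8/(N + O) (w(N, O) = -2*(-3 - 1)/(N + O) = -(-8)/(N + O) = 8/(N + O))
s(S) = S/12 (s(S) = 1/(3*((8/(S + 1*S)))) = 1/(3*((8/(S + S)))) = 1/(3*((8/((2*S))))) = 1/(3*((8*(1/(2*S))))) = 1/(3*((4/S))) = (S/4)/3 = S/12)
G(J) = J/12
G(102) - 1*(-35205) = (1/12)*102 - 1*(-35205) = 17/2 + 35205 = 70427/2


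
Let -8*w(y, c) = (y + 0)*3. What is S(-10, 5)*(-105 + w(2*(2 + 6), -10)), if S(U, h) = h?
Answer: -555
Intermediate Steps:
w(y, c) = -3*y/8 (w(y, c) = -(y + 0)*3/8 = -y*3/8 = -3*y/8)
S(-10, 5)*(-105 + w(2*(2 + 6), -10)) = 5*(-105 - 3*(2 + 6)/4) = 5*(-105 - 3*8/4) = 5*(-105 - 3/8*16) = 5*(-105 - 6) = 5*(-111) = -555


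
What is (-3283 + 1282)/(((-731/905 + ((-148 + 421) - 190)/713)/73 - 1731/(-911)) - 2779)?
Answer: 85867028648295/119171478766778 ≈ 0.72053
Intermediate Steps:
(-3283 + 1282)/(((-731/905 + ((-148 + 421) - 190)/713)/73 - 1731/(-911)) - 2779) = -2001/(((-731*1/905 + (273 - 190)*(1/713))*(1/73) - 1731*(-1/911)) - 2779) = -2001/(((-731/905 + 83*(1/713))*(1/73) + 1731/911) - 2779) = -2001/(((-731/905 + 83/713)*(1/73) + 1731/911) - 2779) = -2001/((-446088/645265*1/73 + 1731/911) - 2779) = -2001/((-446088/47104345 + 1731/911) - 2779) = -2001/(81131235027/42912058295 - 2779) = -2001/(-119171478766778/42912058295) = -2001*(-42912058295/119171478766778) = 85867028648295/119171478766778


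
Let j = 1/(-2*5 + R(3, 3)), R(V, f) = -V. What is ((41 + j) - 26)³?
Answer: 7301384/2197 ≈ 3323.3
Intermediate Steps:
j = -1/13 (j = 1/(-2*5 - 1*3) = 1/(-10 - 3) = 1/(-13) = -1/13 ≈ -0.076923)
((41 + j) - 26)³ = ((41 - 1/13) - 26)³ = (532/13 - 26)³ = (194/13)³ = 7301384/2197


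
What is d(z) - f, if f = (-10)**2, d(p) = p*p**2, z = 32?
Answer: 32668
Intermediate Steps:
d(p) = p**3
f = 100
d(z) - f = 32**3 - 1*100 = 32768 - 100 = 32668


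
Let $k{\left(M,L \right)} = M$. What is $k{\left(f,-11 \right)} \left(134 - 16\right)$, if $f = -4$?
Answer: $-472$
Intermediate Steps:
$k{\left(f,-11 \right)} \left(134 - 16\right) = - 4 \left(134 - 16\right) = \left(-4\right) 118 = -472$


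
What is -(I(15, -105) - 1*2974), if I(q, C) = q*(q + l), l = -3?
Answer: 2794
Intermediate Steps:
I(q, C) = q*(-3 + q) (I(q, C) = q*(q - 3) = q*(-3 + q))
-(I(15, -105) - 1*2974) = -(15*(-3 + 15) - 1*2974) = -(15*12 - 2974) = -(180 - 2974) = -1*(-2794) = 2794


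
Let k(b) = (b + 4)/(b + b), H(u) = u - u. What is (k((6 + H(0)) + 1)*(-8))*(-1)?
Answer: 44/7 ≈ 6.2857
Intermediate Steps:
H(u) = 0
k(b) = (4 + b)/(2*b) (k(b) = (4 + b)/((2*b)) = (4 + b)*(1/(2*b)) = (4 + b)/(2*b))
(k((6 + H(0)) + 1)*(-8))*(-1) = (((4 + ((6 + 0) + 1))/(2*((6 + 0) + 1)))*(-8))*(-1) = (((4 + (6 + 1))/(2*(6 + 1)))*(-8))*(-1) = (((½)*(4 + 7)/7)*(-8))*(-1) = (((½)*(⅐)*11)*(-8))*(-1) = ((11/14)*(-8))*(-1) = -44/7*(-1) = 44/7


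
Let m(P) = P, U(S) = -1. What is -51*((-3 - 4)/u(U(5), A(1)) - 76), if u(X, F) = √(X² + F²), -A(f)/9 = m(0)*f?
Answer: 4233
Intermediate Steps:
A(f) = 0 (A(f) = -0*f = -9*0 = 0)
u(X, F) = √(F² + X²)
-51*((-3 - 4)/u(U(5), A(1)) - 76) = -51*((-3 - 4)/(√(0² + (-1)²)) - 76) = -51*(-7/√(0 + 1) - 76) = -51*(-7/(√1) - 76) = -51*(-7/1 - 76) = -51*(-7*1 - 76) = -51*(-7 - 76) = -51*(-83) = 4233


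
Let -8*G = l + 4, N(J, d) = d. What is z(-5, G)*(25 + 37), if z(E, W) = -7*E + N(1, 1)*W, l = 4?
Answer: 2108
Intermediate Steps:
G = -1 (G = -(4 + 4)/8 = -⅛*8 = -1)
z(E, W) = W - 7*E (z(E, W) = -7*E + 1*W = -7*E + W = W - 7*E)
z(-5, G)*(25 + 37) = (-1 - 7*(-5))*(25 + 37) = (-1 + 35)*62 = 34*62 = 2108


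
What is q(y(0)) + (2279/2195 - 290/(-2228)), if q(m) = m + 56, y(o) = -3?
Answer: 132454271/2445230 ≈ 54.168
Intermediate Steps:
q(m) = 56 + m
q(y(0)) + (2279/2195 - 290/(-2228)) = (56 - 3) + (2279/2195 - 290/(-2228)) = 53 + (2279*(1/2195) - 290*(-1/2228)) = 53 + (2279/2195 + 145/1114) = 53 + 2857081/2445230 = 132454271/2445230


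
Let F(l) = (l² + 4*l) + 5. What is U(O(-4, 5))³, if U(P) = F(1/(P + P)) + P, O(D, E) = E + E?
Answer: 224866629441/64000000 ≈ 3513.5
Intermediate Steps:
O(D, E) = 2*E
F(l) = 5 + l² + 4*l
U(P) = 5 + P + 2/P + 1/(4*P²) (U(P) = (5 + (1/(P + P))² + 4/(P + P)) + P = (5 + (1/(2*P))² + 4/((2*P))) + P = (5 + (1/(2*P))² + 4*(1/(2*P))) + P = (5 + 1/(4*P²) + 2/P) + P = (5 + 2/P + 1/(4*P²)) + P = 5 + P + 2/P + 1/(4*P²))
U(O(-4, 5))³ = (5 + 2*5 + 2/((2*5)) + 1/(4*(2*5)²))³ = (5 + 10 + 2/10 + (¼)/10²)³ = (5 + 10 + 2*(⅒) + (¼)*(1/100))³ = (5 + 10 + ⅕ + 1/400)³ = (6081/400)³ = 224866629441/64000000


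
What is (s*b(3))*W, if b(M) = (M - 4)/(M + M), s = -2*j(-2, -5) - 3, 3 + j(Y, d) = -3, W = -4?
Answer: 6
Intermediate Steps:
j(Y, d) = -6 (j(Y, d) = -3 - 3 = -6)
s = 9 (s = -2*(-6) - 3 = 12 - 3 = 9)
b(M) = (-4 + M)/(2*M) (b(M) = (-4 + M)/((2*M)) = (-4 + M)*(1/(2*M)) = (-4 + M)/(2*M))
(s*b(3))*W = (9*((½)*(-4 + 3)/3))*(-4) = (9*((½)*(⅓)*(-1)))*(-4) = (9*(-⅙))*(-4) = -3/2*(-4) = 6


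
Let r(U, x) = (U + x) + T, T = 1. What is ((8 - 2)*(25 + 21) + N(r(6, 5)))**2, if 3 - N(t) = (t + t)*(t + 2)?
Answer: 3249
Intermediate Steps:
r(U, x) = 1 + U + x (r(U, x) = (U + x) + 1 = 1 + U + x)
N(t) = 3 - 2*t*(2 + t) (N(t) = 3 - (t + t)*(t + 2) = 3 - 2*t*(2 + t))
((8 - 2)*(25 + 21) + N(r(6, 5)))**2 = ((8 - 2)*(25 + 21) + (3 - 4*(1 + 6 + 5) - 2*(1 + 6 + 5)**2))**2 = (6*46 + (3 - 4*12 - 2*12**2))**2 = (276 + (3 - 48 - 2*144))**2 = (276 + (3 - 48 - 288))**2 = (276 - 333)**2 = (-57)**2 = 3249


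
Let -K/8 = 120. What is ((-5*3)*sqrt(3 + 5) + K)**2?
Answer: 923400 + 57600*sqrt(2) ≈ 1.0049e+6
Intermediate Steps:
K = -960 (K = -8*120 = -960)
((-5*3)*sqrt(3 + 5) + K)**2 = ((-5*3)*sqrt(3 + 5) - 960)**2 = (-30*sqrt(2) - 960)**2 = (-960 - 30*sqrt(2))**2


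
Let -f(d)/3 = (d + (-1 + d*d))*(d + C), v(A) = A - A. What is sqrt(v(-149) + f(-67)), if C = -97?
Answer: 2*sqrt(543783) ≈ 1474.8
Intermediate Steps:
v(A) = 0
f(d) = -3*(-97 + d)*(-1 + d + d**2) (f(d) = -3*(d + (-1 + d*d))*(d - 97) = -3*(d + (-1 + d**2))*(-97 + d) = -3*(-1 + d + d**2)*(-97 + d) = -3*(-97 + d)*(-1 + d + d**2))
sqrt(v(-149) + f(-67)) = sqrt(0 + (-291 - 3*(-67)**3 + 288*(-67)**2 + 294*(-67))) = sqrt(0 + (-291 - 3*(-300763) + 288*4489 - 19698)) = sqrt(0 + (-291 + 902289 + 1292832 - 19698)) = sqrt(0 + 2175132) = sqrt(2175132) = 2*sqrt(543783)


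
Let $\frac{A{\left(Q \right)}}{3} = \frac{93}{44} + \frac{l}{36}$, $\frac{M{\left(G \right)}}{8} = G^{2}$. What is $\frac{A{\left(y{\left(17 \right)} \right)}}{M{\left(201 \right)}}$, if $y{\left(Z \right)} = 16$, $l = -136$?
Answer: $- \frac{659}{42663456} \approx -1.5446 \cdot 10^{-5}$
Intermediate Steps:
$M{\left(G \right)} = 8 G^{2}$
$A{\left(Q \right)} = - \frac{659}{132}$ ($A{\left(Q \right)} = 3 \left(\frac{93}{44} - \frac{136}{36}\right) = 3 \left(93 \cdot \frac{1}{44} - \frac{34}{9}\right) = 3 \left(\frac{93}{44} - \frac{34}{9}\right) = 3 \left(- \frac{659}{396}\right) = - \frac{659}{132}$)
$\frac{A{\left(y{\left(17 \right)} \right)}}{M{\left(201 \right)}} = - \frac{659}{132 \cdot 8 \cdot 201^{2}} = - \frac{659}{132 \cdot 8 \cdot 40401} = - \frac{659}{132 \cdot 323208} = \left(- \frac{659}{132}\right) \frac{1}{323208} = - \frac{659}{42663456}$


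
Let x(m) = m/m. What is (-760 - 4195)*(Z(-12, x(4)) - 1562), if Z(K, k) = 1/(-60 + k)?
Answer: 456647845/59 ≈ 7.7398e+6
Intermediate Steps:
x(m) = 1
(-760 - 4195)*(Z(-12, x(4)) - 1562) = (-760 - 4195)*(1/(-60 + 1) - 1562) = -4955*(1/(-59) - 1562) = -4955*(-1/59 - 1562) = -4955*(-92159/59) = 456647845/59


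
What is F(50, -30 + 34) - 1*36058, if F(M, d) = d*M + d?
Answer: -35854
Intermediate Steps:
F(M, d) = d + M*d (F(M, d) = M*d + d = d + M*d)
F(50, -30 + 34) - 1*36058 = (-30 + 34)*(1 + 50) - 1*36058 = 4*51 - 36058 = 204 - 36058 = -35854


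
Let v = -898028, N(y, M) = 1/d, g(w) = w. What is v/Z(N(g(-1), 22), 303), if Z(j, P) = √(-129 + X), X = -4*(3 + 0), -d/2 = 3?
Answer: 898028*I*√141/141 ≈ 75628.0*I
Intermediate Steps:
d = -6 (d = -2*3 = -6)
X = -12 (X = -4*3 = -12)
N(y, M) = -⅙ (N(y, M) = 1/(-6) = -⅙)
Z(j, P) = I*√141 (Z(j, P) = √(-129 - 12) = √(-141) = I*√141)
v/Z(N(g(-1), 22), 303) = -898028*(-I*√141/141) = -(-898028)*I*√141/141 = 898028*I*√141/141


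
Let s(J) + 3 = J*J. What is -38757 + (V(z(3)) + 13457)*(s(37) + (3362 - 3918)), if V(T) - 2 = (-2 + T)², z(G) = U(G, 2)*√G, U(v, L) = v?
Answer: 10888143 - 9720*√3 ≈ 1.0871e+7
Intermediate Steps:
s(J) = -3 + J² (s(J) = -3 + J*J = -3 + J²)
z(G) = G^(3/2) (z(G) = G*√G = G^(3/2))
V(T) = 2 + (-2 + T)²
-38757 + (V(z(3)) + 13457)*(s(37) + (3362 - 3918)) = -38757 + ((2 + (-2 + 3^(3/2))²) + 13457)*((-3 + 37²) + (3362 - 3918)) = -38757 + ((2 + (-2 + 3*√3)²) + 13457)*((-3 + 1369) - 556) = -38757 + (13459 + (-2 + 3*√3)²)*(1366 - 556) = -38757 + (13459 + (-2 + 3*√3)²)*810 = -38757 + (10901790 + 810*(-2 + 3*√3)²) = 10863033 + 810*(-2 + 3*√3)²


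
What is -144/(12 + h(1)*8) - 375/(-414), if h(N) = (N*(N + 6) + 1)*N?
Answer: -2593/2622 ≈ -0.98894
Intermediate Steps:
h(N) = N*(1 + N*(6 + N)) (h(N) = (N*(6 + N) + 1)*N = (1 + N*(6 + N))*N = N*(1 + N*(6 + N)))
-144/(12 + h(1)*8) - 375/(-414) = -144/(12 + (1*(1 + 1² + 6*1))*8) - 375/(-414) = -144/(12 + (1*(1 + 1 + 6))*8) - 375*(-1/414) = -144/(12 + (1*8)*8) + 125/138 = -144/(12 + 8*8) + 125/138 = -144/(12 + 64) + 125/138 = -144/76 + 125/138 = -144*1/76 + 125/138 = -36/19 + 125/138 = -2593/2622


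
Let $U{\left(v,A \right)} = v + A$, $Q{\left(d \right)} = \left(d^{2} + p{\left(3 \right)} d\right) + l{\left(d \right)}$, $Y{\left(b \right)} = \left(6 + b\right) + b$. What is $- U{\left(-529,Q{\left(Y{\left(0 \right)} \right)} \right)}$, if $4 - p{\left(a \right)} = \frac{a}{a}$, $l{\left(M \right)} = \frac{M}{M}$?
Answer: $474$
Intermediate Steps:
$l{\left(M \right)} = 1$
$p{\left(a \right)} = 3$ ($p{\left(a \right)} = 4 - \frac{a}{a} = 4 - 1 = 3$)
$Y{\left(b \right)} = 6 + 2 b$
$Q{\left(d \right)} = 1 + d^{2} + 3 d$ ($Q{\left(d \right)} = \left(d^{2} + 3 d\right) + 1 = 1 + d^{2} + 3 d$)
$U{\left(v,A \right)} = A + v$
$- U{\left(-529,Q{\left(Y{\left(0 \right)} \right)} \right)} = - (\left(1 + \left(6 + 2 \cdot 0\right)^{2} + 3 \left(6 + 2 \cdot 0\right)\right) - 529) = - (\left(1 + \left(6 + 0\right)^{2} + 3 \left(6 + 0\right)\right) - 529) = - (\left(1 + 6^{2} + 3 \cdot 6\right) - 529) = - (\left(1 + 36 + 18\right) - 529) = - (55 - 529) = \left(-1\right) \left(-474\right) = 474$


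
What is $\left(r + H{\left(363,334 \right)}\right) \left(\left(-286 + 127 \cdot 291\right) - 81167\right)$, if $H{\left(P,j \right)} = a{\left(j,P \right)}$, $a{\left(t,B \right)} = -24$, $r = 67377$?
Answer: $-2996939088$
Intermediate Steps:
$H{\left(P,j \right)} = -24$
$\left(r + H{\left(363,334 \right)}\right) \left(\left(-286 + 127 \cdot 291\right) - 81167\right) = \left(67377 - 24\right) \left(\left(-286 + 127 \cdot 291\right) - 81167\right) = 67353 \left(\left(-286 + 36957\right) - 81167\right) = 67353 \left(36671 - 81167\right) = 67353 \left(-44496\right) = -2996939088$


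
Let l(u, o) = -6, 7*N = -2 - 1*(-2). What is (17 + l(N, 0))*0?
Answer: 0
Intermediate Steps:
N = 0 (N = (-2 - 1*(-2))/7 = (-2 + 2)/7 = (⅐)*0 = 0)
(17 + l(N, 0))*0 = (17 - 6)*0 = 11*0 = 0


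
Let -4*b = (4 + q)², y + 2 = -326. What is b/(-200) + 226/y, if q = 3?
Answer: -20591/32800 ≈ -0.62777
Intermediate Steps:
y = -328 (y = -2 - 326 = -328)
b = -49/4 (b = -(4 + 3)²/4 = -¼*7² = -¼*49 = -49/4 ≈ -12.250)
b/(-200) + 226/y = -49/4/(-200) + 226/(-328) = -49/4*(-1/200) + 226*(-1/328) = 49/800 - 113/164 = -20591/32800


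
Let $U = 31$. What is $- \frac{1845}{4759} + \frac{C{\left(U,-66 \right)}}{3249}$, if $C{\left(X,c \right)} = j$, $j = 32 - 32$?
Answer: $- \frac{1845}{4759} \approx -0.38769$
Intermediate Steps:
$j = 0$
$C{\left(X,c \right)} = 0$
$- \frac{1845}{4759} + \frac{C{\left(U,-66 \right)}}{3249} = - \frac{1845}{4759} + \frac{0}{3249} = \left(-1845\right) \frac{1}{4759} + 0 \cdot \frac{1}{3249} = - \frac{1845}{4759} + 0 = - \frac{1845}{4759}$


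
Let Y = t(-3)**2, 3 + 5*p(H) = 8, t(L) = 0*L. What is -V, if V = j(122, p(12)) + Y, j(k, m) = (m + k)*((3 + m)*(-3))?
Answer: 1476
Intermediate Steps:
t(L) = 0
p(H) = 1 (p(H) = -3/5 + (1/5)*8 = -3/5 + 8/5 = 1)
j(k, m) = (-9 - 3*m)*(k + m) (j(k, m) = (k + m)*(-9 - 3*m) = (-9 - 3*m)*(k + m))
Y = 0 (Y = 0**2 = 0)
V = -1476 (V = (-9*122 - 9*1 - 3*1**2 - 3*122*1) + 0 = (-1098 - 9 - 3*1 - 366) + 0 = (-1098 - 9 - 3 - 366) + 0 = -1476 + 0 = -1476)
-V = -1*(-1476) = 1476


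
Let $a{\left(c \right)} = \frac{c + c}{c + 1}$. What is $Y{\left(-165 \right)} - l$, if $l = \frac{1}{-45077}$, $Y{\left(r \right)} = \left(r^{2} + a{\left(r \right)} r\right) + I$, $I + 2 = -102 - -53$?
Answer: $\frac{99216415393}{3696314} \approx 26842.0$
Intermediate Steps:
$a{\left(c \right)} = \frac{2 c}{1 + c}$
$I = -51$ ($I = -2 - 49 = -51$)
$Y{\left(r \right)} = -51 + r^{2} + \frac{2 r^{2}}{1 + r}$ ($Y{\left(r \right)} = \left(r^{2} + \frac{2 r}{1 + r} r\right) - 51 = \left(r^{2} + \frac{2 r^{2}}{1 + r}\right) - 51 = -51 + r^{2} + \frac{2 r^{2}}{1 + r}$)
$l = - \frac{1}{45077} \approx -2.2184 \cdot 10^{-5}$
$Y{\left(-165 \right)} - l = \frac{2 \left(-165\right)^{2} + \left(1 - 165\right) \left(-51 + \left(-165\right)^{2}\right)}{1 - 165} - - \frac{1}{45077} = \frac{2 \cdot 27225 - 164 \left(-51 + 27225\right)}{-164} + \frac{1}{45077} = - \frac{54450 - 4456536}{164} + \frac{1}{45077} = \left(- \frac{1}{164}\right) \left(-4402086\right) + \frac{1}{45077} = \frac{2201043}{82} + \frac{1}{45077} = \frac{99216415393}{3696314}$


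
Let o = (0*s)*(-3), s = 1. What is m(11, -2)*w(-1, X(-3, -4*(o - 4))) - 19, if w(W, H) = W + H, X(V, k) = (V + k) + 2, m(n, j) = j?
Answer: -47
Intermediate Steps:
o = 0 (o = (0*1)*(-3) = 0*(-3) = 0)
X(V, k) = 2 + V + k
w(W, H) = H + W
m(11, -2)*w(-1, X(-3, -4*(o - 4))) - 19 = -2*((2 - 3 - 4*(0 - 4)) - 1) - 19 = -2*((2 - 3 - 4*(-4)) - 1) - 19 = -2*((2 - 3 + 16) - 1) - 19 = -2*(15 - 1) - 19 = -2*14 - 19 = -28 - 19 = -47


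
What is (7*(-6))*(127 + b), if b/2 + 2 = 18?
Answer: -6678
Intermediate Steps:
b = 32 (b = -4 + 2*18 = -4 + 36 = 32)
(7*(-6))*(127 + b) = (7*(-6))*(127 + 32) = -42*159 = -6678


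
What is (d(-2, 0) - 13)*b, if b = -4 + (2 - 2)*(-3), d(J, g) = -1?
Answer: 56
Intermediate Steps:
b = -4 (b = -4 + 0*(-3) = -4 + 0 = -4)
(d(-2, 0) - 13)*b = (-1 - 13)*(-4) = -14*(-4) = 56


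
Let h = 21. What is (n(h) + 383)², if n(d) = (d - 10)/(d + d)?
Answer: 259113409/1764 ≈ 1.4689e+5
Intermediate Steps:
n(d) = (-10 + d)/(2*d) (n(d) = (-10 + d)/((2*d)) = (-10 + d)*(1/(2*d)) = (-10 + d)/(2*d))
(n(h) + 383)² = ((½)*(-10 + 21)/21 + 383)² = ((½)*(1/21)*11 + 383)² = (11/42 + 383)² = (16097/42)² = 259113409/1764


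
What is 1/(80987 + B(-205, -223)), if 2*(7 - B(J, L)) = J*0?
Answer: 1/80994 ≈ 1.2347e-5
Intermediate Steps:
B(J, L) = 7 (B(J, L) = 7 - J*0/2 = 7 - ½*0 = 7 + 0 = 7)
1/(80987 + B(-205, -223)) = 1/(80987 + 7) = 1/80994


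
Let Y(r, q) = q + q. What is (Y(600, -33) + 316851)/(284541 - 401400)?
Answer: -105595/38953 ≈ -2.7108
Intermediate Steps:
Y(r, q) = 2*q
(Y(600, -33) + 316851)/(284541 - 401400) = (2*(-33) + 316851)/(284541 - 401400) = (-66 + 316851)/(-116859) = 316785*(-1/116859) = -105595/38953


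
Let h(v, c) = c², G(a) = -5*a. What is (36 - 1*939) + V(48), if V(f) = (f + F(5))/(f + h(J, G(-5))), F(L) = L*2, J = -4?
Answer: -607661/673 ≈ -902.91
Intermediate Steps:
F(L) = 2*L
V(f) = (10 + f)/(625 + f) (V(f) = (f + 2*5)/(f + (-5*(-5))²) = (f + 10)/(f + 25²) = (10 + f)/(f + 625) = (10 + f)/(625 + f))
(36 - 1*939) + V(48) = (36 - 1*939) + (10 + 48)/(625 + 48) = (36 - 939) + 58/673 = -903 + (1/673)*58 = -903 + 58/673 = -607661/673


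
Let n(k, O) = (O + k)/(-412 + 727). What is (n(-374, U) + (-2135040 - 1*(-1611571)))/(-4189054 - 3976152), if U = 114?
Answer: 32978599/514407978 ≈ 0.064110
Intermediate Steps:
n(k, O) = O/315 + k/315 (n(k, O) = (O + k)/315 = (O + k)*(1/315) = O/315 + k/315)
(n(-374, U) + (-2135040 - 1*(-1611571)))/(-4189054 - 3976152) = (((1/315)*114 + (1/315)*(-374)) + (-2135040 - 1*(-1611571)))/(-4189054 - 3976152) = ((38/105 - 374/315) + (-2135040 + 1611571))/(-8165206) = (-52/63 - 523469)*(-1/8165206) = -32978599/63*(-1/8165206) = 32978599/514407978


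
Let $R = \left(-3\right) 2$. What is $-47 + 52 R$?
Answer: $-359$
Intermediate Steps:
$R = -6$
$-47 + 52 R = -47 + 52 \left(-6\right) = -47 - 312 = -359$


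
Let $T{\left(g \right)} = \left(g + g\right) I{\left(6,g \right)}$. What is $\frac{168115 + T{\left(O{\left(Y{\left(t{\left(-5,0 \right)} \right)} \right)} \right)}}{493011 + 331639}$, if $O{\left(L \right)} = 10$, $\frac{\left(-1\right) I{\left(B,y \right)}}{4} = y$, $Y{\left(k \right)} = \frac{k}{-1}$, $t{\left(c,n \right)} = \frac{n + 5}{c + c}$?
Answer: $\frac{33463}{164930} \approx 0.20289$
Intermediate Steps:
$t{\left(c,n \right)} = \frac{5 + n}{2 c}$
$Y{\left(k \right)} = - k$ ($Y{\left(k \right)} = k \left(-1\right) = - k$)
$I{\left(B,y \right)} = - 4 y$
$T{\left(g \right)} = - 8 g^{2}$ ($T{\left(g \right)} = \left(g + g\right) \left(- 4 g\right) = 2 g \left(- 4 g\right) = - 8 g^{2}$)
$\frac{168115 + T{\left(O{\left(Y{\left(t{\left(-5,0 \right)} \right)} \right)} \right)}}{493011 + 331639} = \frac{168115 - 8 \cdot 10^{2}}{493011 + 331639} = \frac{168115 - 800}{824650} = \left(168115 - 800\right) \frac{1}{824650} = 167315 \cdot \frac{1}{824650} = \frac{33463}{164930}$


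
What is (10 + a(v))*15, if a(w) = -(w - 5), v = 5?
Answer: 150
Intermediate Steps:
a(w) = 5 - w (a(w) = -(-5 + w) = 5 - w)
(10 + a(v))*15 = (10 + (5 - 1*5))*15 = (10 + (5 - 5))*15 = (10 + 0)*15 = 10*15 = 150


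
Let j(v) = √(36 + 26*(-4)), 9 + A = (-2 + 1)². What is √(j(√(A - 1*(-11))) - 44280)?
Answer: √(-44280 + 2*I*√17) ≈ 0.02 + 210.43*I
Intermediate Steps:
A = -8 (A = -9 + (-2 + 1)² = -9 + (-1)² = -9 + 1 = -8)
j(v) = 2*I*√17 (j(v) = √(36 - 104) = √(-68) = 2*I*√17)
√(j(√(A - 1*(-11))) - 44280) = √(2*I*√17 - 44280) = √(-44280 + 2*I*√17)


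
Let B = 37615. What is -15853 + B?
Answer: 21762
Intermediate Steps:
-15853 + B = -15853 + 37615 = 21762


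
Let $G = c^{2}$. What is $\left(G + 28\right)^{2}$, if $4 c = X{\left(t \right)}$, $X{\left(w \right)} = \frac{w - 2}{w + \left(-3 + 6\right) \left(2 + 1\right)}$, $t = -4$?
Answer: $\frac{7890481}{10000} \approx 789.05$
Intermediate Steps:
$X{\left(w \right)} = \frac{-2 + w}{9 + w}$ ($X{\left(w \right)} = \frac{-2 + w}{w + 3 \cdot 3} = \frac{-2 + w}{w + 9} = \frac{-2 + w}{9 + w}$)
$c = - \frac{3}{10}$ ($c = \frac{\frac{1}{9 - 4} \left(-2 - 4\right)}{4} = \frac{\frac{1}{5} \left(-6\right)}{4} = \frac{1}{4} \left(- \frac{6}{5}\right) = - \frac{3}{10} \approx -0.3$)
$G = \frac{9}{100}$ ($G = \left(- \frac{3}{10}\right)^{2} = \frac{9}{100} \approx 0.09$)
$\left(G + 28\right)^{2} = \left(\frac{9}{100} + 28\right)^{2} = \left(\frac{2809}{100}\right)^{2} = \frac{7890481}{10000}$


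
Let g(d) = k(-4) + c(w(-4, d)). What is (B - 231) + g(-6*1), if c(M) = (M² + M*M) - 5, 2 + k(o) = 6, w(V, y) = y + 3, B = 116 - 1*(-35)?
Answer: -63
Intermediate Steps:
B = 151 (B = 116 + 35 = 151)
w(V, y) = 3 + y
k(o) = 4 (k(o) = -2 + 6 = 4)
c(M) = -5 + 2*M² (c(M) = (M² + M²) - 5 = 2*M² - 5 = -5 + 2*M²)
g(d) = -1 + 2*(3 + d)² (g(d) = 4 + (-5 + 2*(3 + d)²) = -1 + 2*(3 + d)²)
(B - 231) + g(-6*1) = (151 - 231) + (-1 + 2*(3 - 6*1)²) = -80 + (-1 + 2*(3 - 6)²) = -80 + (-1 + 2*(-3)²) = -80 + (-1 + 2*9) = -80 + (-1 + 18) = -80 + 17 = -63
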